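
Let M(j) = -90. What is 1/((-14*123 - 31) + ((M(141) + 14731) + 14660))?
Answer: 1/27548 ≈ 3.6300e-5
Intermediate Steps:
1/((-14*123 - 31) + ((M(141) + 14731) + 14660)) = 1/((-14*123 - 31) + ((-90 + 14731) + 14660)) = 1/((-1722 - 31) + (14641 + 14660)) = 1/(-1753 + 29301) = 1/27548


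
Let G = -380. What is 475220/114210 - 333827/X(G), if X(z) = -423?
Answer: 9060851/11421 ≈ 793.35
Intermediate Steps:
475220/114210 - 333827/X(G) = 475220/114210 - 333827/(-423) = 475220*(1/114210) - 333827*(-1/423) = 47522/11421 + 333827/423 = 9060851/11421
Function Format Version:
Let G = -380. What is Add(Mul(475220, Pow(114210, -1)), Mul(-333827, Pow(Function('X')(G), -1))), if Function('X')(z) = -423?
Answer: Rational(9060851, 11421) ≈ 793.35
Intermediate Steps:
Add(Mul(475220, Pow(114210, -1)), Mul(-333827, Pow(Function('X')(G), -1))) = Add(Mul(475220, Pow(114210, -1)), Mul(-333827, Pow(-423, -1))) = Add(Mul(475220, Rational(1, 114210)), Mul(-333827, Rational(-1, 423))) = Add(Rational(47522, 11421), Rational(333827, 423)) = Rational(9060851, 11421)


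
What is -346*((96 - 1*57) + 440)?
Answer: -165734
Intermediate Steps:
-346*((96 - 1*57) + 440) = -346*((96 - 57) + 440) = -346*(39 + 440) = -346*479 = -165734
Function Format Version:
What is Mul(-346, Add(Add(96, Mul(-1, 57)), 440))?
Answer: -165734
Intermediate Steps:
Mul(-346, Add(Add(96, Mul(-1, 57)), 440)) = Mul(-346, Add(Add(96, -57), 440)) = Mul(-346, Add(39, 440)) = Mul(-346, 479) = -165734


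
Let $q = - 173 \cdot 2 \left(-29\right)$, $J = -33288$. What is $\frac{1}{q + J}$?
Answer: $- \frac{1}{23254} \approx -4.3003 \cdot 10^{-5}$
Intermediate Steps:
$q = 10034$ ($q = \left(-173\right) \left(-58\right) = 10034$)
$\frac{1}{q + J} = \frac{1}{10034 - 33288} = \frac{1}{-23254} = - \frac{1}{23254}$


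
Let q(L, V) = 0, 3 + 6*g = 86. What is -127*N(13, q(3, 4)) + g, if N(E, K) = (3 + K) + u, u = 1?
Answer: -2965/6 ≈ -494.17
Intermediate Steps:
g = 83/6 (g = -½ + (⅙)*86 = -½ + 43/3 = 83/6 ≈ 13.833)
N(E, K) = 4 + K (N(E, K) = (3 + K) + 1 = 4 + K)
-127*N(13, q(3, 4)) + g = -127*(4 + 0) + 83/6 = -127*4 + 83/6 = -508 + 83/6 = -2965/6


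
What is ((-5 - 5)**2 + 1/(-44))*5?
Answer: 21995/44 ≈ 499.89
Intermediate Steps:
((-5 - 5)**2 + 1/(-44))*5 = ((-10)**2 - 1/44)*5 = (100 - 1/44)*5 = (4399/44)*5 = 21995/44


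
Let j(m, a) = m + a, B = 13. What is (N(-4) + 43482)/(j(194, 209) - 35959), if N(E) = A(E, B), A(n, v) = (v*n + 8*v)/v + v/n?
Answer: -57977/47408 ≈ -1.2229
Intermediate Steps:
A(n, v) = v/n + (8*v + n*v)/v (A(n, v) = (n*v + 8*v)/v + v/n = (8*v + n*v)/v + v/n = v/n + (8*v + n*v)/v)
j(m, a) = a + m
N(E) = 8 + E + 13/E
(N(-4) + 43482)/(j(194, 209) - 35959) = ((8 - 4 + 13/(-4)) + 43482)/((209 + 194) - 35959) = ((8 - 4 + 13*(-1/4)) + 43482)/(403 - 35959) = ((8 - 4 - 13/4) + 43482)/(-35556) = (3/4 + 43482)*(-1/35556) = (173931/4)*(-1/35556) = -57977/47408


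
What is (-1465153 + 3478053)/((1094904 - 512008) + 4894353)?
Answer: 2012900/5477249 ≈ 0.36750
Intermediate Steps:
(-1465153 + 3478053)/((1094904 - 512008) + 4894353) = 2012900/(582896 + 4894353) = 2012900/5477249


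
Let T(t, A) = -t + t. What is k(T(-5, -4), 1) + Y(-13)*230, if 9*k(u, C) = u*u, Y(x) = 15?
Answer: 3450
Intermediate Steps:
T(t, A) = 0
k(u, C) = u²/9 (k(u, C) = (u*u)/9 = u²/9)
k(T(-5, -4), 1) + Y(-13)*230 = (⅑)*0² + 15*230 = (⅑)*0 + 3450 = 0 + 3450 = 3450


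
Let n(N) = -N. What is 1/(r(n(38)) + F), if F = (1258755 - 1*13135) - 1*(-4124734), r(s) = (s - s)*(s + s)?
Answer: 1/5370354 ≈ 1.8621e-7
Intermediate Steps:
r(s) = 0 (r(s) = 0*(2*s) = 0)
F = 5370354 (F = (1258755 - 13135) + 4124734 = 1245620 + 4124734 = 5370354)
1/(r(n(38)) + F) = 1/(0 + 5370354) = 1/5370354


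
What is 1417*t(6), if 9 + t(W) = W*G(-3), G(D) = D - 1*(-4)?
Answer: -4251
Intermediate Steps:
G(D) = 4 + D (G(D) = D + 4 = 4 + D)
t(W) = -9 + W (t(W) = -9 + W*(4 - 3) = -9 + W*1 = -9 + W)
1417*t(6) = 1417*(-9 + 6) = 1417*(-3) = -4251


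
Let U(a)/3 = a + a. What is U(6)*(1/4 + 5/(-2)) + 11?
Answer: -70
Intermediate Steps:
U(a) = 6*a (U(a) = 3*(a + a) = 3*(2*a) = 6*a)
U(6)*(1/4 + 5/(-2)) + 11 = (6*6)*(1/4 + 5/(-2)) + 11 = 36*(1*(¼) + 5*(-½)) + 11 = 36*(¼ - 5/2) + 11 = 36*(-9/4) + 11 = -81 + 11 = -70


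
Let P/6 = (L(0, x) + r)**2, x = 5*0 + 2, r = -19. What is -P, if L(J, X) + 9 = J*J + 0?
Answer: -4704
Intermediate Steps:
x = 2 (x = 0 + 2 = 2)
L(J, X) = -9 + J**2 (L(J, X) = -9 + (J*J + 0) = -9 + (J**2 + 0) = -9 + J**2)
P = 4704 (P = 6*((-9 + 0**2) - 19)**2 = 6*((-9 + 0) - 19)**2 = 6*(-9 - 19)**2 = 6*(-28)**2 = 6*784 = 4704)
-P = -1*4704 = -4704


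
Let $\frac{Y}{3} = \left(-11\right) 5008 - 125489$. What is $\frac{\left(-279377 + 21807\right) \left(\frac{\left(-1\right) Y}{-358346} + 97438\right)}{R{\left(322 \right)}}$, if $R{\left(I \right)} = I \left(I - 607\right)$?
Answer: $\frac{899330789118469}{3288541242} \approx 2.7347 \cdot 10^{5}$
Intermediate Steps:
$R{\left(I \right)} = I \left(-607 + I\right)$
$Y = -541731$ ($Y = 3 \left(\left(-11\right) 5008 - 125489\right) = 3 \left(-55088 - 125489\right) = 3 \left(-180577\right) = -541731$)
$\frac{\left(-279377 + 21807\right) \left(\frac{\left(-1\right) Y}{-358346} + 97438\right)}{R{\left(322 \right)}} = \frac{\left(-279377 + 21807\right) \left(\frac{\left(-1\right) \left(-541731\right)}{-358346} + 97438\right)}{322 \left(-607 + 322\right)} = \frac{\left(-257570\right) \left(541731 \left(- \frac{1}{358346}\right) + 97438\right)}{322 \left(-285\right)} = \frac{\left(-257570\right) \left(- \frac{541731}{358346} + 97438\right)}{-91770} = \left(-257570\right) \frac{34915975817}{358346} \left(- \frac{1}{91770}\right) = \left(- \frac{4496653945592345}{179173}\right) \left(- \frac{1}{91770}\right) = \frac{899330789118469}{3288541242}$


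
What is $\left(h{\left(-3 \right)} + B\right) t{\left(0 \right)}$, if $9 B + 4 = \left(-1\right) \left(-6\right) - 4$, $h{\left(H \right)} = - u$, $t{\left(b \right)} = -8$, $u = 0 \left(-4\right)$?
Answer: $\frac{16}{9} \approx 1.7778$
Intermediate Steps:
$u = 0$
$h{\left(H \right)} = 0$ ($h{\left(H \right)} = \left(-1\right) 0 = 0$)
$B = - \frac{2}{9}$ ($B = - \frac{4}{9} + \frac{\left(-1\right) \left(-6\right) - 4}{9} = - \frac{4}{9} + \frac{6 - 4}{9} = - \frac{4}{9} + \frac{1}{9} \cdot 2 = - \frac{4}{9} + \frac{2}{9} = - \frac{2}{9} \approx -0.22222$)
$\left(h{\left(-3 \right)} + B\right) t{\left(0 \right)} = \left(0 - \frac{2}{9}\right) \left(-8\right) = \left(- \frac{2}{9}\right) \left(-8\right) = \frac{16}{9}$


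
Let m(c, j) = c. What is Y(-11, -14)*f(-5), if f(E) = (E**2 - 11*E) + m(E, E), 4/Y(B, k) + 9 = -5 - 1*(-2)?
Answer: -25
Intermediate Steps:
Y(B, k) = -1/3 (Y(B, k) = 4/(-9 + (-5 - 1*(-2))) = 4/(-9 + (-5 + 2)) = 4/(-9 - 3) = 4/(-12) = 4*(-1/12) = -1/3)
f(E) = E**2 - 10*E (f(E) = (E**2 - 11*E) + E = E**2 - 10*E)
Y(-11, -14)*f(-5) = -(-5)*(-10 - 5)/3 = -(-5)*(-15)/3 = -1/3*75 = -25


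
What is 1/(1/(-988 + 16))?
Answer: -972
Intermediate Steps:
1/(1/(-988 + 16)) = 1/(1/(-972)) = 1/(-1/972) = -972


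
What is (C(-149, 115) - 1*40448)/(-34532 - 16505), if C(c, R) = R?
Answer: 40333/51037 ≈ 0.79027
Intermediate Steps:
(C(-149, 115) - 1*40448)/(-34532 - 16505) = (115 - 1*40448)/(-34532 - 16505) = (115 - 40448)/(-51037) = -40333*(-1/51037) = 40333/51037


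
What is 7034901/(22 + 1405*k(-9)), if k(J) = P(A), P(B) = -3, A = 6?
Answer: -7034901/4193 ≈ -1677.8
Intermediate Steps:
k(J) = -3
7034901/(22 + 1405*k(-9)) = 7034901/(22 + 1405*(-3)) = 7034901/(22 - 4215) = 7034901/(-4193) = 7034901*(-1/4193) = -7034901/4193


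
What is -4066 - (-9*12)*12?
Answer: -2770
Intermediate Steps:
-4066 - (-9*12)*12 = -4066 - (-108)*12 = -4066 - 1*(-1296) = -4066 + 1296 = -2770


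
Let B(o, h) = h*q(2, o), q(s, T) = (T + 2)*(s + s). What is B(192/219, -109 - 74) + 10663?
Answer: 624679/73 ≈ 8557.3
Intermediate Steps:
q(s, T) = 2*s*(2 + T) (q(s, T) = (2 + T)*(2*s) = 2*s*(2 + T))
B(o, h) = h*(8 + 4*o) (B(o, h) = h*(2*2*(2 + o)) = h*(8 + 4*o))
B(192/219, -109 - 74) + 10663 = 4*(-109 - 74)*(2 + 192/219) + 10663 = 4*(-183)*(2 + 192*(1/219)) + 10663 = 4*(-183)*(2 + 64/73) + 10663 = 4*(-183)*(210/73) + 10663 = -153720/73 + 10663 = 624679/73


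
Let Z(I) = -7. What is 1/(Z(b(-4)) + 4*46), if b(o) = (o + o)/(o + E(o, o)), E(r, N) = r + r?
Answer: 1/177 ≈ 0.0056497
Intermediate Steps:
E(r, N) = 2*r
b(o) = ⅔ (b(o) = (o + o)/(o + 2*o) = (2*o)/((3*o)) = (2*o)*(1/(3*o)) = ⅔)
1/(Z(b(-4)) + 4*46) = 1/(-7 + 4*46) = 1/(-7 + 184) = 1/177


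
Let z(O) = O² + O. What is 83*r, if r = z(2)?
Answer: 498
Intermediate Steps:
z(O) = O + O²
r = 6 (r = 2*(1 + 2) = 2*3 = 6)
83*r = 83*6 = 498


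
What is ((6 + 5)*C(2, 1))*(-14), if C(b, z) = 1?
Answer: -154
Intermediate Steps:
((6 + 5)*C(2, 1))*(-14) = ((6 + 5)*1)*(-14) = (11*1)*(-14) = 11*(-14) = -154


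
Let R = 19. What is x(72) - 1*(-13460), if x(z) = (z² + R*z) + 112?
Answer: 20124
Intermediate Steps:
x(z) = 112 + z² + 19*z (x(z) = (z² + 19*z) + 112 = 112 + z² + 19*z)
x(72) - 1*(-13460) = (112 + 72² + 19*72) - 1*(-13460) = (112 + 5184 + 1368) + 13460 = 6664 + 13460 = 20124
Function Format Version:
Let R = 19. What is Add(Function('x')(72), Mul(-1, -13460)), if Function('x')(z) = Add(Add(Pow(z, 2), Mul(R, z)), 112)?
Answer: 20124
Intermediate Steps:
Function('x')(z) = Add(112, Pow(z, 2), Mul(19, z)) (Function('x')(z) = Add(Add(Pow(z, 2), Mul(19, z)), 112) = Add(112, Pow(z, 2), Mul(19, z)))
Add(Function('x')(72), Mul(-1, -13460)) = Add(Add(112, Pow(72, 2), Mul(19, 72)), Mul(-1, -13460)) = Add(Add(112, 5184, 1368), 13460) = Add(6664, 13460) = 20124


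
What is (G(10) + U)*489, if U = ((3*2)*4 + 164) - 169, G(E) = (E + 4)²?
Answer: 105135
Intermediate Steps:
G(E) = (4 + E)²
U = 19 (U = (6*4 + 164) - 169 = (24 + 164) - 169 = 188 - 169 = 19)
(G(10) + U)*489 = ((4 + 10)² + 19)*489 = (14² + 19)*489 = (196 + 19)*489 = 215*489 = 105135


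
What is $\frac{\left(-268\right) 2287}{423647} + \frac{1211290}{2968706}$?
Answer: $- \frac{653204016033}{628841695391} \approx -1.0387$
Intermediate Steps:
$\frac{\left(-268\right) 2287}{423647} + \frac{1211290}{2968706} = \left(-612916\right) \frac{1}{423647} + 1211290 \cdot \frac{1}{2968706} = - \frac{612916}{423647} + \frac{605645}{1484353} = - \frac{653204016033}{628841695391}$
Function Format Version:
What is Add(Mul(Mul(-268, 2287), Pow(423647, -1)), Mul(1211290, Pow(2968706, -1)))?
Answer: Rational(-653204016033, 628841695391) ≈ -1.0387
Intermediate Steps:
Add(Mul(Mul(-268, 2287), Pow(423647, -1)), Mul(1211290, Pow(2968706, -1))) = Add(Mul(-612916, Rational(1, 423647)), Mul(1211290, Rational(1, 2968706))) = Add(Rational(-612916, 423647), Rational(605645, 1484353)) = Rational(-653204016033, 628841695391)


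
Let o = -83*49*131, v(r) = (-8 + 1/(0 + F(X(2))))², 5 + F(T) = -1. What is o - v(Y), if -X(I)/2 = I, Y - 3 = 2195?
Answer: -19182373/36 ≈ -5.3284e+5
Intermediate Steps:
Y = 2198 (Y = 3 + 2195 = 2198)
X(I) = -2*I
F(T) = -6 (F(T) = -5 - 1 = -6)
v(r) = 2401/36 (v(r) = (-8 + 1/(0 - 6))² = (-8 + 1/(-6))² = (-8 - ⅙)² = (-49/6)² = 2401/36)
o = -532777 (o = -4067*131 = -532777)
o - v(Y) = -532777 - 1*2401/36 = -532777 - 2401/36 = -19182373/36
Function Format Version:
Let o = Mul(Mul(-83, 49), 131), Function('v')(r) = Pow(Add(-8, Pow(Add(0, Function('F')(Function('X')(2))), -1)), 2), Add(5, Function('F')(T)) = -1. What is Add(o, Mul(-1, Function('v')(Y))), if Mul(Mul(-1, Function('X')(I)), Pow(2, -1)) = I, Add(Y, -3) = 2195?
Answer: Rational(-19182373, 36) ≈ -5.3284e+5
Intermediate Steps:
Y = 2198 (Y = Add(3, 2195) = 2198)
Function('X')(I) = Mul(-2, I)
Function('F')(T) = -6 (Function('F')(T) = Add(-5, -1) = -6)
Function('v')(r) = Rational(2401, 36) (Function('v')(r) = Pow(Add(-8, Pow(Add(0, -6), -1)), 2) = Pow(Add(-8, Pow(-6, -1)), 2) = Pow(Add(-8, Rational(-1, 6)), 2) = Pow(Rational(-49, 6), 2) = Rational(2401, 36))
o = -532777 (o = Mul(-4067, 131) = -532777)
Add(o, Mul(-1, Function('v')(Y))) = Add(-532777, Mul(-1, Rational(2401, 36))) = Add(-532777, Rational(-2401, 36)) = Rational(-19182373, 36)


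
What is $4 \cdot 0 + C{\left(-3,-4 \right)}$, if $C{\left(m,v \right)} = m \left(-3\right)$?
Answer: $9$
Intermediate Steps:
$C{\left(m,v \right)} = - 3 m$
$4 \cdot 0 + C{\left(-3,-4 \right)} = 4 \cdot 0 - -9 = 0 + 9 = 9$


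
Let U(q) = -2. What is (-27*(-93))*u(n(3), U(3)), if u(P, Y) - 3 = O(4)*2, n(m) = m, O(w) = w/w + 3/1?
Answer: 27621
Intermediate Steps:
O(w) = 4 (O(w) = 1 + 3*1 = 1 + 3 = 4)
u(P, Y) = 11 (u(P, Y) = 3 + 4*2 = 3 + 8 = 11)
(-27*(-93))*u(n(3), U(3)) = -27*(-93)*11 = 2511*11 = 27621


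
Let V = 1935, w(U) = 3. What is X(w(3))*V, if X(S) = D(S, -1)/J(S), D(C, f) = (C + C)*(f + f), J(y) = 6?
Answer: -3870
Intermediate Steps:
D(C, f) = 4*C*f (D(C, f) = (2*C)*(2*f) = 4*C*f)
X(S) = -2*S/3 (X(S) = (4*S*(-1))/6 = -4*S*(1/6) = -2*S/3)
X(w(3))*V = -2/3*3*1935 = -2*1935 = -3870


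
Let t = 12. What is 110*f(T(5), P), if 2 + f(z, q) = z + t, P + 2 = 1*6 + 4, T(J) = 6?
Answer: 1760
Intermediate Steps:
P = 8 (P = -2 + (1*6 + 4) = -2 + (6 + 4) = -2 + 10 = 8)
f(z, q) = 10 + z (f(z, q) = -2 + (z + 12) = -2 + (12 + z) = 10 + z)
110*f(T(5), P) = 110*(10 + 6) = 110*16 = 1760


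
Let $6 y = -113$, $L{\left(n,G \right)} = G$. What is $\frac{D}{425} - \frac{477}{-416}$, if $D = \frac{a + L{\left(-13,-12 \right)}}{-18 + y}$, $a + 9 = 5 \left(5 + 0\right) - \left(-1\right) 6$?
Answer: $\frac{688881}{601120} \approx 1.146$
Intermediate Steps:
$y = - \frac{113}{6}$ ($y = \frac{1}{6} \left(-113\right) = - \frac{113}{6} \approx -18.833$)
$a = 22$ ($a = -9 - \left(-6 - 5 \left(5 + 0\right)\right) = -9 + \left(5 \cdot 5 - -6\right) = -9 + \left(25 + 6\right) = -9 + 31 = 22$)
$D = - \frac{60}{221}$ ($D = \frac{22 - 12}{-18 - \frac{113}{6}} = \frac{10}{- \frac{221}{6}} = 10 \left(- \frac{6}{221}\right) = - \frac{60}{221} \approx -0.27149$)
$\frac{D}{425} - \frac{477}{-416} = - \frac{60}{221 \cdot 425} - \frac{477}{-416} = \left(- \frac{60}{221}\right) \frac{1}{425} - - \frac{477}{416} = - \frac{12}{18785} + \frac{477}{416} = \frac{688881}{601120}$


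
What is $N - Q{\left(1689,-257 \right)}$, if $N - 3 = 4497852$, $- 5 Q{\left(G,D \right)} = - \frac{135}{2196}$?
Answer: $\frac{1097476617}{244} \approx 4.4979 \cdot 10^{6}$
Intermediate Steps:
$Q{\left(G,D \right)} = \frac{3}{244}$ ($Q{\left(G,D \right)} = - \frac{\left(-135\right) \frac{1}{2196}}{5} = \left(- \frac{1}{5}\right) \left(- \frac{15}{244}\right) = \frac{3}{244}$)
$N = 4497855$ ($N = 3 + 4497852 = 4497855$)
$N - Q{\left(1689,-257 \right)} = 4497855 - \frac{3}{244} = \frac{1097476617}{244}$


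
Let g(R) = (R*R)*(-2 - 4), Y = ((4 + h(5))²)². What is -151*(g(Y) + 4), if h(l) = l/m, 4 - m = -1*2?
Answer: 75537039275767/279936 ≈ 2.6984e+8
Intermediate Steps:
m = 6 (m = 4 - (-1)*2 = 4 - 1*(-2) = 4 + 2 = 6)
h(l) = l/6
Y = 707281/1296 (Y = ((4 + (⅙)*5)²)² = ((4 + ⅚)²)² = ((29/6)²)² = (841/36)² = 707281/1296 ≈ 545.74)
g(R) = -6*R² (g(R) = R²*(-6) = -6*R²)
-151*(g(Y) + 4) = -151*(-6*(707281/1296)² + 4) = -151*(-6*500246412961/1679616 + 4) = -151*(-500246412961/279936 + 4) = -151*(-500245293217/279936) = 75537039275767/279936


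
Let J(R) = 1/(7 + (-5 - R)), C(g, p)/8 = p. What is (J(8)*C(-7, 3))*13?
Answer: -52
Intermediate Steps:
C(g, p) = 8*p
J(R) = 1/(2 - R)
(J(8)*C(-7, 3))*13 = ((-1/(-2 + 8))*(8*3))*13 = (-1/6*24)*13 = (-1*1/6*24)*13 = -1/6*24*13 = -4*13 = -52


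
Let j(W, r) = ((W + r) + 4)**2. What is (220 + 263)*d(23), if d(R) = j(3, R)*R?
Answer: 9998100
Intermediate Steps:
j(W, r) = (4 + W + r)**2
d(R) = R*(7 + R)**2 (d(R) = (4 + 3 + R)**2*R = (7 + R)**2*R = R*(7 + R)**2)
(220 + 263)*d(23) = (220 + 263)*(23*(7 + 23)**2) = 483*(23*30**2) = 483*(23*900) = 483*20700 = 9998100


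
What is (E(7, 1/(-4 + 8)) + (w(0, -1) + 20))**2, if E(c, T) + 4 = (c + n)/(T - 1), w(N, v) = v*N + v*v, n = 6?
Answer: 1/9 ≈ 0.11111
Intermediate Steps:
w(N, v) = v**2 + N*v (w(N, v) = N*v + v**2 = v**2 + N*v)
E(c, T) = -4 + (6 + c)/(-1 + T) (E(c, T) = -4 + (c + 6)/(T - 1) = -4 + (6 + c)/(-1 + T))
(E(7, 1/(-4 + 8)) + (w(0, -1) + 20))**2 = ((10 + 7 - 4/(-4 + 8))/(-1 + 1/(-4 + 8)) + (-(0 - 1) + 20))**2 = ((10 + 7 - 4/4)/(-1 + 1/4) + (-1*(-1) + 20))**2 = ((10 + 7 - 4*1/4)/(-1 + 1/4) + (1 + 20))**2 = ((10 + 7 - 1)/(-3/4) + 21)**2 = (-4/3*16 + 21)**2 = (-64/3 + 21)**2 = (-1/3)**2 = 1/9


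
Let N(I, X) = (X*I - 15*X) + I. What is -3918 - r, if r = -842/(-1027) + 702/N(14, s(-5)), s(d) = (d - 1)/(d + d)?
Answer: -273254846/68809 ≈ -3971.2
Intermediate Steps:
s(d) = (-1 + d)/(2*d) (s(d) = (-1 + d)/((2*d)) = (-1 + d)*(1/(2*d)) = (-1 + d)/(2*d))
N(I, X) = I - 15*X + I*X (N(I, X) = (I*X - 15*X) + I = (-15*X + I*X) + I = I - 15*X + I*X)
r = 3661184/68809 (r = -842/(-1027) + 702/(14 - 15*(-1 - 5)/(2*(-5)) + 14*((½)*(-1 - 5)/(-5))) = -842*(-1/1027) + 702/(14 - 15*(-1)*(-6)/(2*5) + 14*((½)*(-⅕)*(-6))) = 842/1027 + 702/(14 - 15*⅗ + 14*(⅗)) = 842/1027 + 702/(14 - 9 + 42/5) = 842/1027 + 702/(67/5) = 842/1027 + 702*(5/67) = 842/1027 + 3510/67 = 3661184/68809 ≈ 53.208)
-3918 - r = -3918 - 1*3661184/68809 = -3918 - 3661184/68809 = -273254846/68809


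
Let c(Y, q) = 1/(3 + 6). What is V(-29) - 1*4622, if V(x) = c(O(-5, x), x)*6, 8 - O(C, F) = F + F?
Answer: -13864/3 ≈ -4621.3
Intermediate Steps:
O(C, F) = 8 - 2*F (O(C, F) = 8 - (F + F) = 8 - 2*F)
c(Y, q) = 1/9
V(x) = 2/3 (V(x) = (1/9)*6 = 2/3)
V(-29) - 1*4622 = 2/3 - 1*4622 = 2/3 - 4622 = -13864/3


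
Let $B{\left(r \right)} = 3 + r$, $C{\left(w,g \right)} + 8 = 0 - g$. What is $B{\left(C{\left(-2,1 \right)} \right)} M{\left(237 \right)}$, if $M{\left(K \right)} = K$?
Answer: $-1422$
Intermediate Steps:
$C{\left(w,g \right)} = -8 - g$ ($C{\left(w,g \right)} = -8 + \left(0 - g\right) = -8 - g$)
$B{\left(C{\left(-2,1 \right)} \right)} M{\left(237 \right)} = \left(3 - 9\right) 237 = \left(-6\right) 237 = -1422$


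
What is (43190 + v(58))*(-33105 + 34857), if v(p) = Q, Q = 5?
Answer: 75677640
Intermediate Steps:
v(p) = 5
(43190 + v(58))*(-33105 + 34857) = (43190 + 5)*(-33105 + 34857) = 43195*1752 = 75677640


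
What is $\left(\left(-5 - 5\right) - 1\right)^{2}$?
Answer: $121$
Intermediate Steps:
$\left(\left(-5 - 5\right) - 1\right)^{2} = \left(-10 - 1\right)^{2} = \left(-11\right)^{2} = 121$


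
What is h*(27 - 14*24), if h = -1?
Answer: 309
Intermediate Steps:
h*(27 - 14*24) = -(27 - 14*24) = -(27 - 336) = -1*(-309) = 309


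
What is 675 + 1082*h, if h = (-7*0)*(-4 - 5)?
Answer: 675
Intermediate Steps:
h = 0 (h = 0*(-9) = 0)
675 + 1082*h = 675 + 1082*0 = 675 + 0 = 675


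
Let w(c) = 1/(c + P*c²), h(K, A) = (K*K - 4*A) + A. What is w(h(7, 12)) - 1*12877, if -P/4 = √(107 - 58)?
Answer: -60766564/4719 ≈ -12877.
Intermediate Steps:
h(K, A) = K² - 3*A (h(K, A) = (K² - 4*A) + A = K² - 3*A)
P = -28 (P = -4*√(107 - 58) = -4*√49 = -4*7 = -28)
w(c) = 1/(c - 28*c²)
w(h(7, 12)) - 1*12877 = -1/((7² - 3*12)*(-1 + 28*(7² - 3*12))) - 1*12877 = -1/((49 - 36)*(-1 + 28*(49 - 36))) - 12877 = -1/(13*(-1 + 28*13)) - 12877 = -1*1/13/(-1 + 364) - 12877 = -1*1/13/363 - 12877 = -1*1/13*1/363 - 12877 = -1/4719 - 12877 = -60766564/4719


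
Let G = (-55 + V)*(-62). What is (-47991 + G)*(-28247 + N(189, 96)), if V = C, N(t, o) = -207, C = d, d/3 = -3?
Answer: 1252630442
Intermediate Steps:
d = -9 (d = 3*(-3) = -9)
C = -9
V = -9
G = 3968 (G = (-55 - 9)*(-62) = -64*(-62) = 3968)
(-47991 + G)*(-28247 + N(189, 96)) = (-47991 + 3968)*(-28247 - 207) = -44023*(-28454) = 1252630442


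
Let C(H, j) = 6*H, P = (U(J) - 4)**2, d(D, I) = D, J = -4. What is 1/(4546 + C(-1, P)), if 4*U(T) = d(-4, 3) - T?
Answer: 1/4540 ≈ 0.00022026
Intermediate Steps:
U(T) = -1 - T/4 (U(T) = (-4 - T)/4 = -1 - T/4)
P = 16 (P = ((-1 - 1/4*(-4)) - 4)**2 = ((-1 + 1) - 4)**2 = (0 - 4)**2 = (-4)**2 = 16)
1/(4546 + C(-1, P)) = 1/(4546 + 6*(-1)) = 1/(4546 - 6) = 1/4540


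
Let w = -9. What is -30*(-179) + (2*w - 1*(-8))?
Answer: 5360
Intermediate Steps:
-30*(-179) + (2*w - 1*(-8)) = -30*(-179) + (2*(-9) - 1*(-8)) = 5370 + (-18 + 8) = 5370 - 10 = 5360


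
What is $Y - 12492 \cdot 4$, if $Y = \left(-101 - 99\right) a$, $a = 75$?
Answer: $-64968$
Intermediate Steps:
$Y = -15000$ ($Y = \left(-101 - 99\right) 75 = \left(-200\right) 75 = -15000$)
$Y - 12492 \cdot 4 = -15000 - 12492 \cdot 4 = -15000 - 49968 = -64968$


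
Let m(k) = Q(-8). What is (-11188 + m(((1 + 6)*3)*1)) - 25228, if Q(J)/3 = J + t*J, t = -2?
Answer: -36392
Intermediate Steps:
Q(J) = -3*J (Q(J) = 3*(J - 2*J) = 3*(-J) = -3*J)
m(k) = 24 (m(k) = -3*(-8) = 24)
(-11188 + m(((1 + 6)*3)*1)) - 25228 = (-11188 + 24) - 25228 = -11164 - 25228 = -36392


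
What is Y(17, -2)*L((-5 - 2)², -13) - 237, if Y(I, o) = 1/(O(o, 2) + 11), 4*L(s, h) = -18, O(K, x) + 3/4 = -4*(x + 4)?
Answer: -13017/55 ≈ -236.67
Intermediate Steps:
O(K, x) = -67/4 - 4*x (O(K, x) = -¾ - 4*(x + 4) = -¾ - 4*(4 + x) = -¾ + (-16 - 4*x) = -67/4 - 4*x)
L(s, h) = -9/2 (L(s, h) = (¼)*(-18) = -9/2)
Y(I, o) = -4/55 (Y(I, o) = 1/((-67/4 - 4*2) + 11) = 1/((-67/4 - 8) + 11) = 1/(-99/4 + 11) = 1/(-55/4) = -4/55)
Y(17, -2)*L((-5 - 2)², -13) - 237 = -4/55*(-9/2) - 237 = 18/55 - 237 = -13017/55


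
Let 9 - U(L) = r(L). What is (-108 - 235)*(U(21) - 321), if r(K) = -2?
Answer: 106330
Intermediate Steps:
U(L) = 11 (U(L) = 9 - 1*(-2) = 9 + 2 = 11)
(-108 - 235)*(U(21) - 321) = (-108 - 235)*(11 - 321) = -343*(-310) = 106330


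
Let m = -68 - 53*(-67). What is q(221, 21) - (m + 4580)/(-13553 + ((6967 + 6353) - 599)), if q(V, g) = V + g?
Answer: 209407/832 ≈ 251.69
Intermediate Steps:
m = 3483 (m = -68 + 3551 = 3483)
q(221, 21) - (m + 4580)/(-13553 + ((6967 + 6353) - 599)) = (221 + 21) - (3483 + 4580)/(-13553 + ((6967 + 6353) - 599)) = 242 - 8063/(-13553 + (13320 - 599)) = 242 - 8063/(-13553 + 12721) = 242 - 8063/(-832) = 242 - 8063*(-1)/832 = 242 - 1*(-8063/832) = 242 + 8063/832 = 209407/832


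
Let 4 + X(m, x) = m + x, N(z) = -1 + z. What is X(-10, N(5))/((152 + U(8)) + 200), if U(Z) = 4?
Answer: -5/178 ≈ -0.028090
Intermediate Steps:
X(m, x) = -4 + m + x (X(m, x) = -4 + (m + x) = -4 + m + x)
X(-10, N(5))/((152 + U(8)) + 200) = (-4 - 10 + (-1 + 5))/((152 + 4) + 200) = (-4 - 10 + 4)/(156 + 200) = -10/356 = -10*1/356 = -5/178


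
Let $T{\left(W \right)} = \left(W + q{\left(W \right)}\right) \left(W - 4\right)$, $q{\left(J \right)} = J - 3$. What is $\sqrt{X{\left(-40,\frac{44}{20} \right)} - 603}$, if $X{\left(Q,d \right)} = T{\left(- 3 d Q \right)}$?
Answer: $\sqrt{135897} \approx 368.64$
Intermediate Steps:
$q{\left(J \right)} = -3 + J$
$T{\left(W \right)} = \left(-4 + W\right) \left(-3 + 2 W\right)$ ($T{\left(W \right)} = \left(W + \left(-3 + W\right)\right) \left(W - 4\right) = \left(-3 + 2 W\right) \left(-4 + W\right) = \left(-4 + W\right) \left(-3 + 2 W\right)$)
$X{\left(Q,d \right)} = 12 + 18 Q^{2} d^{2} + 33 Q d$ ($X{\left(Q,d \right)} = 12 - 11 - 3 d Q + 2 \left(- 3 d Q\right)^{2} = 12 - 11 \left(- 3 Q d\right) + 2 \left(- 3 Q d\right)^{2} = 12 + 33 Q d + 2 \cdot 9 Q^{2} d^{2} = 12 + 33 Q d + 18 Q^{2} d^{2} = 12 + 18 Q^{2} d^{2} + 33 Q d$)
$\sqrt{X{\left(-40,\frac{44}{20} \right)} - 603} = \sqrt{\left(12 + 18 \left(-40\right)^{2} \left(\frac{44}{20}\right)^{2} + 33 \left(-40\right) \frac{44}{20}\right) - 603} = \sqrt{\left(12 + 18 \cdot 1600 \left(44 \cdot \frac{1}{20}\right)^{2} + 33 \left(-40\right) 44 \cdot \frac{1}{20}\right) - 603} = \sqrt{\left(12 + 18 \cdot 1600 \left(\frac{11}{5}\right)^{2} + 33 \left(-40\right) \frac{11}{5}\right) - 603} = \sqrt{\left(12 + 18 \cdot 1600 \cdot \frac{121}{25} - 2904\right) - 603} = \sqrt{\left(12 + 139392 - 2904\right) - 603} = \sqrt{136500 - 603} = \sqrt{135897}$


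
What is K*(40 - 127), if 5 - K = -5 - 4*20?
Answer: -7830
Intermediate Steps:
K = 90 (K = 5 - (-5 - 4*20) = 5 - (-5 - 1*80) = 5 - (-5 - 80) = 5 - 1*(-85) = 5 + 85 = 90)
K*(40 - 127) = 90*(40 - 127) = 90*(-87) = -7830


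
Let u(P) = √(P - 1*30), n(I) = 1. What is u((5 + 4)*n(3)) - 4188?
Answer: -4188 + I*√21 ≈ -4188.0 + 4.5826*I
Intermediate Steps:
u(P) = √(-30 + P) (u(P) = √(P - 30) = √(-30 + P))
u((5 + 4)*n(3)) - 4188 = √(-30 + (5 + 4)*1) - 4188 = √(-30 + 9*1) - 4188 = √(-30 + 9) - 4188 = √(-21) - 4188 = I*√21 - 4188 = -4188 + I*√21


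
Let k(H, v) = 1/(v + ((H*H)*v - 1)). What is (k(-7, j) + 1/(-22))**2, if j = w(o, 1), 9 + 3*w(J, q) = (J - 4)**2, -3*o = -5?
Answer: 4932841/1281210436 ≈ 0.0038501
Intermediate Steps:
o = 5/3 (o = -1/3*(-5) = 5/3 ≈ 1.6667)
w(J, q) = -3 + (-4 + J)**2/3 (w(J, q) = -3 + (J - 4)**2/3 = -3 + (-4 + J)**2/3)
j = -32/27 (j = -3 + (-4 + 5/3)**2/3 = -3 + (-7/3)**2/3 = -3 + (1/3)*(49/9) = -3 + 49/27 = -32/27 ≈ -1.1852)
k(H, v) = 1/(-1 + v + v*H**2) (k(H, v) = 1/(v + (H**2*v - 1)) = 1/(v + (v*H**2 - 1)) = 1/(v + (-1 + v*H**2)) = 1/(-1 + v + v*H**2))
(k(-7, j) + 1/(-22))**2 = (1/(-1 - 32/27 - 32/27*(-7)**2) + 1/(-22))**2 = (1/(-1 - 32/27 - 32/27*49) - 1/22)**2 = (1/(-1 - 32/27 - 1568/27) - 1/22)**2 = (1/(-1627/27) - 1/22)**2 = (-27/1627 - 1/22)**2 = (-2221/35794)**2 = 4932841/1281210436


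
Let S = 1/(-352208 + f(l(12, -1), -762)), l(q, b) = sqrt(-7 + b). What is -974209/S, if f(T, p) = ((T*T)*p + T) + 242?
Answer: 336949666830 - 1948418*I*sqrt(2) ≈ 3.3695e+11 - 2.7555e+6*I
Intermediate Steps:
f(T, p) = 242 + T + p*T**2 (f(T, p) = (T**2*p + T) + 242 = (p*T**2 + T) + 242 = (T + p*T**2) + 242 = 242 + T + p*T**2)
S = 1/(-345870 + 2*I*sqrt(2)) (S = 1/(-352208 + (242 + sqrt(-7 - 1) - 762*(sqrt(-7 - 1))**2)) = 1/(-352208 + (242 + sqrt(-8) - 762*(sqrt(-8))**2)) = 1/(-352208 + (242 + 2*I*sqrt(2) - 762*(2*I*sqrt(2))**2)) = 1/(-352208 + (242 + 2*I*sqrt(2) - 762*(-8))) = 1/(-352208 + (242 + 2*I*sqrt(2) + 6096)) = 1/(-352208 + (6338 + 2*I*sqrt(2))) = 1/(-345870 + 2*I*sqrt(2)) ≈ -2.8913e-6 - 2.0e-11*I)
-974209/S = -974209/(-172935/59813028454 - I*sqrt(2)/59813028454)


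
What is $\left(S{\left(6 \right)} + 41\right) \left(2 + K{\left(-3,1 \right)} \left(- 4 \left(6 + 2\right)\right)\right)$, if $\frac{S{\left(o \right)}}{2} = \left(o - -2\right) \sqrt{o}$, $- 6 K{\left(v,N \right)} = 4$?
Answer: $\frac{2870}{3} + \frac{1120 \sqrt{6}}{3} \approx 1871.1$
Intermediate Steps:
$K{\left(v,N \right)} = - \frac{2}{3}$ ($K{\left(v,N \right)} = \left(- \frac{1}{6}\right) 4 = - \frac{2}{3}$)
$S{\left(o \right)} = 2 \sqrt{o} \left(2 + o\right)$ ($S{\left(o \right)} = 2 \left(o - -2\right) \sqrt{o} = 2 \left(o + 2\right) \sqrt{o} = 2 \left(2 + o\right) \sqrt{o} = 2 \sqrt{o} \left(2 + o\right)$)
$\left(S{\left(6 \right)} + 41\right) \left(2 + K{\left(-3,1 \right)} \left(- 4 \left(6 + 2\right)\right)\right) = \left(2 \sqrt{6} \left(2 + 6\right) + 41\right) \left(2 - \frac{2 \left(- 4 \left(6 + 2\right)\right)}{3}\right) = \left(2 \sqrt{6} \cdot 8 + 41\right) \left(2 - \frac{2 \left(\left(-4\right) 8\right)}{3}\right) = \left(16 \sqrt{6} + 41\right) \left(2 - - \frac{64}{3}\right) = \left(41 + 16 \sqrt{6}\right) \left(2 + \frac{64}{3}\right) = \left(41 + 16 \sqrt{6}\right) \frac{70}{3} = \frac{2870}{3} + \frac{1120 \sqrt{6}}{3}$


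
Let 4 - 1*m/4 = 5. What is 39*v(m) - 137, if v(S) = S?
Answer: -293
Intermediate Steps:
m = -4 (m = 16 - 4*5 = 16 - 20 = -4)
39*v(m) - 137 = 39*(-4) - 137 = -156 - 137 = -293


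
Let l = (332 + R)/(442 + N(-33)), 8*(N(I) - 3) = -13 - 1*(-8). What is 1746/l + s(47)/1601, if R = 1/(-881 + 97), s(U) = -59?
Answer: 973855236007/416719487 ≈ 2337.0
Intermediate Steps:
N(I) = 19/8 (N(I) = 3 + (-13 - 1*(-8))/8 = 3 + (-13 + 8)/8 = 3 + (⅛)*(-5) = 3 - 5/8 = 19/8)
R = -1/784 (R = 1/(-784) = -1/784 ≈ -0.0012755)
l = 260287/348390 (l = (332 - 1/784)/(442 + 19/8) = 260287/(784*(3555/8)) = (260287/784)*(8/3555) = 260287/348390 ≈ 0.74711)
1746/l + s(47)/1601 = 1746/(260287/348390) - 59/1601 = 1746*(348390/260287) - 59*1/1601 = 608288940/260287 - 59/1601 = 973855236007/416719487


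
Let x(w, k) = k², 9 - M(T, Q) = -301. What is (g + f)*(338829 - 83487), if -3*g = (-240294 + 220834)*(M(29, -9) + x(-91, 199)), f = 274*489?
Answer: 66139537512052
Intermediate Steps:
f = 133986
M(T, Q) = 310 (M(T, Q) = 9 - 1*(-301) = 9 + 301 = 310)
g = 776668060/3 (g = -(-240294 + 220834)*(310 + 199²)/3 = -(-19460)*(310 + 39601)/3 = -(-19460)*39911/3 = -⅓*(-776668060) = 776668060/3 ≈ 2.5889e+8)
(g + f)*(338829 - 83487) = (776668060/3 + 133986)*(338829 - 83487) = (777070018/3)*255342 = 66139537512052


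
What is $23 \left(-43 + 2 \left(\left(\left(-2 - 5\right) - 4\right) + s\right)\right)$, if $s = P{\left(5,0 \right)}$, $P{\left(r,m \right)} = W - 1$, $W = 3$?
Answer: $-1403$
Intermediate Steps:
$P{\left(r,m \right)} = 2$ ($P{\left(r,m \right)} = 3 - 1 = 2$)
$s = 2$
$23 \left(-43 + 2 \left(\left(\left(-2 - 5\right) - 4\right) + s\right)\right) = 23 \left(-43 + 2 \left(\left(\left(-2 - 5\right) - 4\right) + 2\right)\right) = 23 \left(-43 + 2 \left(\left(-7 - 4\right) + 2\right)\right) = 23 \left(-43 + 2 \left(-11 + 2\right)\right) = 23 \left(-43 + 2 \left(-9\right)\right) = 23 \left(-43 - 18\right) = 23 \left(-61\right) = -1403$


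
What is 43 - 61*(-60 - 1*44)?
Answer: 6387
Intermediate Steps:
43 - 61*(-60 - 1*44) = 43 - 61*(-60 - 44) = 43 - 61*(-104) = 43 + 6344 = 6387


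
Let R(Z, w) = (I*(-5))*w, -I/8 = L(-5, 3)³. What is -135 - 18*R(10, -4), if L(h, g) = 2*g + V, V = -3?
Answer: 77625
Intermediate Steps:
L(h, g) = -3 + 2*g (L(h, g) = 2*g - 3 = -3 + 2*g)
I = -216 (I = -8*(-3 + 2*3)³ = -8*(-3 + 6)³ = -8*3³ = -8*27 = -216)
R(Z, w) = 1080*w (R(Z, w) = (-216*(-5))*w = 1080*w)
-135 - 18*R(10, -4) = -135 - 19440*(-4) = -135 - 18*(-4320) = -135 + 77760 = 77625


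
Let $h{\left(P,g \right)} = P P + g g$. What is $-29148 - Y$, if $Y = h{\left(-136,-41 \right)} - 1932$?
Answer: $-47393$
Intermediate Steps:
$h{\left(P,g \right)} = P^{2} + g^{2}$
$Y = 18245$ ($Y = \left(\left(-136\right)^{2} + \left(-41\right)^{2}\right) - 1932 = \left(18496 + 1681\right) - 1932 = 20177 - 1932 = 18245$)
$-29148 - Y = -29148 - 18245 = -47393$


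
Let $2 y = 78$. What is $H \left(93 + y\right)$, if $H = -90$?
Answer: $-11880$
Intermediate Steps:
$y = 39$ ($y = \frac{1}{2} \cdot 78 = 39$)
$H \left(93 + y\right) = - 90 \left(93 + 39\right) = \left(-90\right) 132 = -11880$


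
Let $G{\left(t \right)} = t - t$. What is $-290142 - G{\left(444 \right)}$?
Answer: $-290142$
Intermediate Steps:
$G{\left(t \right)} = 0$
$-290142 - G{\left(444 \right)} = -290142 - 0 = -290142 + 0 = -290142$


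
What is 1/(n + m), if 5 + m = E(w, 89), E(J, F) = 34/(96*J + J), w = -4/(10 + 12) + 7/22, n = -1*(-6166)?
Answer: 291/1793599 ≈ 0.00016224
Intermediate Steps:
n = 6166
w = 3/22 (w = -4/22 + 7*(1/22) = -4*1/22 + 7/22 = -2/11 + 7/22 = 3/22 ≈ 0.13636)
E(J, F) = 34/(97*J) (E(J, F) = 34/((97*J)) = 34*(1/(97*J)) = 34/(97*J))
m = -707/291 (m = -5 + 34/(97*(3/22)) = -5 + (34/97)*(22/3) = -5 + 748/291 = -707/291 ≈ -2.4296)
1/(n + m) = 1/(6166 - 707/291) = 1/(1793599/291) = 291/1793599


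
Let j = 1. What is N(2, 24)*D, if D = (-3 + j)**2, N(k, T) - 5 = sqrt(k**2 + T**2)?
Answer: 20 + 8*sqrt(145) ≈ 116.33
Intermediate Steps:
N(k, T) = 5 + sqrt(T**2 + k**2) (N(k, T) = 5 + sqrt(k**2 + T**2) = 5 + sqrt(T**2 + k**2))
D = 4 (D = (-3 + 1)**2 = (-2)**2 = 4)
N(2, 24)*D = (5 + sqrt(24**2 + 2**2))*4 = (5 + sqrt(576 + 4))*4 = (5 + sqrt(580))*4 = (5 + 2*sqrt(145))*4 = 20 + 8*sqrt(145)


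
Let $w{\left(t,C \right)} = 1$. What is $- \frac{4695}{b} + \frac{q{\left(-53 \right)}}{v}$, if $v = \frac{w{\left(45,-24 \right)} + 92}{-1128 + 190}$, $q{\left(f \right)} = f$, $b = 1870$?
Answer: $\frac{18505709}{34782} \approx 532.05$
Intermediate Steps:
$v = - \frac{93}{938}$ ($v = \frac{1 + 92}{-1128 + 190} = \frac{93}{-938} = 93 \left(- \frac{1}{938}\right) = - \frac{93}{938} \approx -0.099147$)
$- \frac{4695}{b} + \frac{q{\left(-53 \right)}}{v} = - \frac{4695}{1870} - \frac{53}{- \frac{93}{938}} = \left(-4695\right) \frac{1}{1870} - - \frac{49714}{93} = - \frac{939}{374} + \frac{49714}{93} = \frac{18505709}{34782}$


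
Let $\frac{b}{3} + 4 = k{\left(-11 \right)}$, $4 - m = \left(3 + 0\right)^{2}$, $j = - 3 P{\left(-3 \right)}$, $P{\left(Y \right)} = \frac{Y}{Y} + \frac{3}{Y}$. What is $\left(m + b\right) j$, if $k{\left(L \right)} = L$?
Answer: $0$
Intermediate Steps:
$P{\left(Y \right)} = 1 + \frac{3}{Y}$
$j = 0$ ($j = - 3 \frac{3 - 3}{-3} = - 3 \left(\left(- \frac{1}{3}\right) 0\right) = \left(-3\right) 0 = 0$)
$m = -5$ ($m = 4 - \left(3 + 0\right)^{2} = 4 - 3^{2} = 4 - 9 = -5$)
$b = -45$ ($b = -12 + 3 \left(-11\right) = -12 - 33 = -45$)
$\left(m + b\right) j = \left(-5 - 45\right) 0 = \left(-50\right) 0 = 0$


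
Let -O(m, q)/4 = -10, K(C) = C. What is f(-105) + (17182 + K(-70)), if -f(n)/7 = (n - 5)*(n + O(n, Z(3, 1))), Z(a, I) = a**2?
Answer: -32938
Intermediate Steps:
O(m, q) = 40 (O(m, q) = -4*(-10) = 40)
f(n) = -7*(-5 + n)*(40 + n) (f(n) = -7*(n - 5)*(n + 40) = -7*(-5 + n)*(40 + n))
f(-105) + (17182 + K(-70)) = (1400 - 245*(-105) - 7*(-105)**2) + (17182 - 70) = (1400 + 25725 - 7*11025) + 17112 = (1400 + 25725 - 77175) + 17112 = -50050 + 17112 = -32938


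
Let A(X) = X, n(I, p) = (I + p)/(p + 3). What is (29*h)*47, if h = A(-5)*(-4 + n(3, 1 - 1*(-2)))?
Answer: 20445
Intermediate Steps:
n(I, p) = (I + p)/(3 + p)
h = 15 (h = -5*(-4 + (3 + (1 - 1*(-2)))/(3 + (1 - 1*(-2)))) = -5*(-4 + (3 + (1 + 2))/(3 + (1 + 2))) = -5*(-4 + (3 + 3)/(3 + 3)) = -5*(-4 + 6/6) = -5*(-4 + (1/6)*6) = -5*(-4 + 1) = -5*(-3) = 15)
(29*h)*47 = (29*15)*47 = 435*47 = 20445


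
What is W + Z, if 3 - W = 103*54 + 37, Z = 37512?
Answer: 31916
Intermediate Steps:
W = -5596 (W = 3 - (103*54 + 37) = 3 - (5562 + 37) = 3 - 1*5599 = 3 - 5599 = -5596)
W + Z = -5596 + 37512 = 31916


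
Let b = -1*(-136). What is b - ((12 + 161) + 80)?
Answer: -117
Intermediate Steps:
b = 136
b - ((12 + 161) + 80) = 136 - ((12 + 161) + 80) = 136 - (173 + 80) = 136 - 1*253 = 136 - 253 = -117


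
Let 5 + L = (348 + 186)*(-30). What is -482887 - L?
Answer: -466862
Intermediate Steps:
L = -16025 (L = -5 + (348 + 186)*(-30) = -5 + 534*(-30) = -5 - 16020 = -16025)
-482887 - L = -482887 - 1*(-16025) = -482887 + 16025 = -466862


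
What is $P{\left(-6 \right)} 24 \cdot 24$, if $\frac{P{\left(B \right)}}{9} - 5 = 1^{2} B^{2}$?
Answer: $212544$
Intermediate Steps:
$P{\left(B \right)} = 45 + 9 B^{2}$ ($P{\left(B \right)} = 45 + 9 \cdot 1^{2} B^{2} = 45 + 9 \cdot 1 B^{2} = 45 + 9 B^{2}$)
$P{\left(-6 \right)} 24 \cdot 24 = \left(45 + 9 \left(-6\right)^{2}\right) 24 \cdot 24 = \left(45 + 9 \cdot 36\right) 24 \cdot 24 = \left(45 + 324\right) 24 \cdot 24 = 369 \cdot 24 \cdot 24 = 8856 \cdot 24 = 212544$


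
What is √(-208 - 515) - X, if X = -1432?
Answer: 1432 + I*√723 ≈ 1432.0 + 26.889*I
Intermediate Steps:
√(-208 - 515) - X = √(-208 - 515) - 1*(-1432) = √(-723) + 1432 = I*√723 + 1432 = 1432 + I*√723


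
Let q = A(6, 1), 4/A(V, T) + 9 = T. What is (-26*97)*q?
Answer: 1261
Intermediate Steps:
A(V, T) = 4/(-9 + T)
q = -½ (q = 4/(-9 + 1) = 4/(-8) = 4*(-⅛) = -½ ≈ -0.50000)
(-26*97)*q = -26*97*(-½) = -2522*(-½) = 1261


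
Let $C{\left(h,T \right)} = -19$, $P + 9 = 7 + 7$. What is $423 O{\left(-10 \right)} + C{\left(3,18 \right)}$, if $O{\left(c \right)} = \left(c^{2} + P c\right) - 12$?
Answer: $16055$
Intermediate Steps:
$P = 5$ ($P = -9 + \left(7 + 7\right) = -9 + 14 = 5$)
$O{\left(c \right)} = -12 + c^{2} + 5 c$ ($O{\left(c \right)} = \left(c^{2} + 5 c\right) - 12 = -12 + c^{2} + 5 c$)
$423 O{\left(-10 \right)} + C{\left(3,18 \right)} = 423 \left(-12 + \left(-10\right)^{2} + 5 \left(-10\right)\right) - 19 = 423 \left(-12 + 100 - 50\right) - 19 = 423 \cdot 38 - 19 = 16074 - 19 = 16055$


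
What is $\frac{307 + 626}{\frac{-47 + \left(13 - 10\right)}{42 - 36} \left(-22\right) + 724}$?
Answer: $\frac{2799}{2656} \approx 1.0538$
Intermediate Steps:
$\frac{307 + 626}{\frac{-47 + \left(13 - 10\right)}{42 - 36} \left(-22\right) + 724} = \frac{933}{\frac{-47 + 3}{6} \left(-22\right) + 724} = \frac{933}{\left(-44\right) \frac{1}{6} \left(-22\right) + 724} = \frac{933}{\left(- \frac{22}{3}\right) \left(-22\right) + 724} = \frac{933}{\frac{484}{3} + 724} = \frac{933}{\frac{2656}{3}} = 933 \cdot \frac{3}{2656} = \frac{2799}{2656}$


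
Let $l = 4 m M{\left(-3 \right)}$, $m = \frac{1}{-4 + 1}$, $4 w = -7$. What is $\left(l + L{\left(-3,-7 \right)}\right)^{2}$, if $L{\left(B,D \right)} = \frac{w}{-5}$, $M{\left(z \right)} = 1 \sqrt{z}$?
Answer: $\frac{\left(21 - 80 i \sqrt{3}\right)^{2}}{3600} \approx -5.2108 - 1.6166 i$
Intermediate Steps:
$w = - \frac{7}{4}$ ($w = \frac{1}{4} \left(-7\right) = - \frac{7}{4} \approx -1.75$)
$M{\left(z \right)} = \sqrt{z}$
$m = - \frac{1}{3}$ ($m = \frac{1}{-3} = - \frac{1}{3} \approx -0.33333$)
$L{\left(B,D \right)} = \frac{7}{20}$ ($L{\left(B,D \right)} = - \frac{7}{4 \left(-5\right)} = \left(- \frac{7}{4}\right) \left(- \frac{1}{5}\right) = \frac{7}{20}$)
$l = - \frac{4 i \sqrt{3}}{3}$ ($l = 4 \left(- \frac{1}{3}\right) \sqrt{-3} = - \frac{4 i \sqrt{3}}{3} \approx - 2.3094 i$)
$\left(l + L{\left(-3,-7 \right)}\right)^{2} = \left(- \frac{4 i \sqrt{3}}{3} + \frac{7}{20}\right)^{2} = \left(\frac{7}{20} - \frac{4 i \sqrt{3}}{3}\right)^{2}$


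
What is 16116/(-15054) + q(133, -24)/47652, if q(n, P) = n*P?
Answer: -596500/524381 ≈ -1.1375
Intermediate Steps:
q(n, P) = P*n
16116/(-15054) + q(133, -24)/47652 = 16116/(-15054) - 24*133/47652 = 16116*(-1/15054) - 3192*1/47652 = -2686/2509 - 14/209 = -596500/524381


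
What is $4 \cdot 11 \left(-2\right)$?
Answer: $-88$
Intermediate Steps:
$4 \cdot 11 \left(-2\right) = 44 \left(-2\right) = -88$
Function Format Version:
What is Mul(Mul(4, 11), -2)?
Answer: -88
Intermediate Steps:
Mul(Mul(4, 11), -2) = Mul(44, -2) = -88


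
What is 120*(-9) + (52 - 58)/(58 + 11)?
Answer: -24842/23 ≈ -1080.1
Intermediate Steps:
120*(-9) + (52 - 58)/(58 + 11) = -1080 - 6/69 = -1080 - 6*1/69 = -1080 - 2/23 = -24842/23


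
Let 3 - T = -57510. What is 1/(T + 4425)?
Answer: 1/61938 ≈ 1.6145e-5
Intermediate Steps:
T = 57513 (T = 3 - 1*(-57510) = 3 + 57510 = 57513)
1/(T + 4425) = 1/(57513 + 4425) = 1/61938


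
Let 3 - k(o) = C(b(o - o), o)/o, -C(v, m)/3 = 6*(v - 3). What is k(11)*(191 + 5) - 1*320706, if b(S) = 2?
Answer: -3524826/11 ≈ -3.2044e+5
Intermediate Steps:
C(v, m) = 54 - 18*v (C(v, m) = -18*(v - 3) = -18*(-3 + v) = -3*(-18 + 6*v) = 54 - 18*v)
k(o) = 3 - 18/o (k(o) = 3 - (54 - 18*2)/o = 3 - (54 - 36)/o = 3 - 18/o)
k(11)*(191 + 5) - 1*320706 = (3 - 18/11)*(191 + 5) - 1*320706 = (3 - 18*1/11)*196 - 320706 = (3 - 18/11)*196 - 320706 = (15/11)*196 - 320706 = 2940/11 - 320706 = -3524826/11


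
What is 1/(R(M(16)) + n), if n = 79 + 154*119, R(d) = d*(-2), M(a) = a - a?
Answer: 1/18405 ≈ 5.4333e-5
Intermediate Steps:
M(a) = 0
R(d) = -2*d
n = 18405 (n = 79 + 18326 = 18405)
1/(R(M(16)) + n) = 1/(-2*0 + 18405) = 1/(0 + 18405) = 1/18405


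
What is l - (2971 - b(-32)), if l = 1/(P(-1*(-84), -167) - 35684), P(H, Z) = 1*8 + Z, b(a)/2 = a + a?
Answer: -111077458/35843 ≈ -3099.0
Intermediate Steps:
b(a) = 4*a (b(a) = 2*(a + a) = 2*(2*a) = 4*a)
P(H, Z) = 8 + Z
l = -1/35843 (l = 1/((8 - 167) - 35684) = 1/(-159 - 35684) = 1/(-35843) = -1/35843 ≈ -2.7899e-5)
l - (2971 - b(-32)) = -1/35843 - (2971 - 4*(-32)) = -1/35843 - (2971 - 1*(-128)) = -1/35843 - (2971 + 128) = -1/35843 - 1*3099 = -1/35843 - 3099 = -111077458/35843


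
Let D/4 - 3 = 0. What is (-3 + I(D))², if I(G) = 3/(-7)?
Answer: 576/49 ≈ 11.755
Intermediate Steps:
D = 12 (D = 12 + 4*0 = 12 + 0 = 12)
I(G) = -3/7 (I(G) = 3*(-⅐) = -3/7)
(-3 + I(D))² = (-3 - 3/7)² = (-24/7)² = 576/49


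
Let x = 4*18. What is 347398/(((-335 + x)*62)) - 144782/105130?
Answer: -9720691758/428562445 ≈ -22.682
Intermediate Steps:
x = 72
347398/(((-335 + x)*62)) - 144782/105130 = 347398/(((-335 + 72)*62)) - 144782/105130 = 347398/((-263*62)) - 144782*1/105130 = 347398/(-16306) - 72391/52565 = 347398*(-1/16306) - 72391/52565 = -173699/8153 - 72391/52565 = -9720691758/428562445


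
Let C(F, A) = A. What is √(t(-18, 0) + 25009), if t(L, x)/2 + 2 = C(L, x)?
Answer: √25005 ≈ 158.13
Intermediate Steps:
t(L, x) = -4 + 2*x
√(t(-18, 0) + 25009) = √((-4 + 2*0) + 25009) = √((-4 + 0) + 25009) = √(-4 + 25009) = √25005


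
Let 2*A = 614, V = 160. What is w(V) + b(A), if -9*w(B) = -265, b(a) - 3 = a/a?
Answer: 301/9 ≈ 33.444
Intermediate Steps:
A = 307 (A = (½)*614 = 307)
b(a) = 4 (b(a) = 3 + a/a = 3 + 1 = 4)
w(B) = 265/9 (w(B) = -⅑*(-265) = 265/9)
w(V) + b(A) = 265/9 + 4 = 301/9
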